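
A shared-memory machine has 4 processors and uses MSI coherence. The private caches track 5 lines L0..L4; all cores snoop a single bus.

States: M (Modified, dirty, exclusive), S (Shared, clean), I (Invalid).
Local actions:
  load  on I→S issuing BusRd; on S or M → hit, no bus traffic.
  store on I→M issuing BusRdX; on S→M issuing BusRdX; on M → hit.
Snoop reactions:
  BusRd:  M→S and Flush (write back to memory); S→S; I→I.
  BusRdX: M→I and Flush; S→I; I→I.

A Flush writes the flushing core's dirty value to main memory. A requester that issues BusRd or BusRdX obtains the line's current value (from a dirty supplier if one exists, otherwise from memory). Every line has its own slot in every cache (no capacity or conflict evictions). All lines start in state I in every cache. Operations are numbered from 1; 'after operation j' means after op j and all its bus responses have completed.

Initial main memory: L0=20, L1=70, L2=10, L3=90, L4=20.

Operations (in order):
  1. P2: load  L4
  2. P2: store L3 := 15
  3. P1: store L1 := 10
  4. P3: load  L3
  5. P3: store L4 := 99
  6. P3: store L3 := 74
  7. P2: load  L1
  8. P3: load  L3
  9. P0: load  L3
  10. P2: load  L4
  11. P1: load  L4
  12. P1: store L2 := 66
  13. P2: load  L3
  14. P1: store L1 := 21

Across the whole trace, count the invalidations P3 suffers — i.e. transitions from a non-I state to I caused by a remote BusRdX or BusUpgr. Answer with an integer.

  op1 P2: load  L4 → I/I/S/I on L4; bus BusRd; mem=20
  op2 P2: store L3 := 15 → I/I/M/I on L3; bus BusRdX; mem=90
  op3 P1: store L1 := 10 → I/M/I/I on L1; bus BusRdX; mem=70
  op4 P3: load  L3 → I/I/S/S on L3; bus BusRd Flush; mem=15
  op5 P3: store L4 := 99 → I/I/I/M on L4; bus BusRdX; mem=20
  op6 P3: store L3 := 74 → I/I/I/M on L3; bus BusRdX; mem=15
  op7 P2: load  L1 → I/S/S/I on L1; bus BusRd Flush; mem=10
  op8 P3: load  L3 → I/I/I/M on L3; bus (none); mem=15
  op9 P0: load  L3 → S/I/I/S on L3; bus BusRd Flush; mem=74
  op10 P2: load  L4 → I/I/S/S on L4; bus BusRd Flush; mem=99
  op11 P1: load  L4 → I/S/S/S on L4; bus BusRd; mem=99
  op12 P1: store L2 := 66 → I/M/I/I on L2; bus BusRdX; mem=10
  op13 P2: load  L3 → S/I/S/S on L3; bus BusRd; mem=74
  op14 P1: store L1 := 21 → I/M/I/I on L1; bus BusRdX; mem=10

invalidations = 0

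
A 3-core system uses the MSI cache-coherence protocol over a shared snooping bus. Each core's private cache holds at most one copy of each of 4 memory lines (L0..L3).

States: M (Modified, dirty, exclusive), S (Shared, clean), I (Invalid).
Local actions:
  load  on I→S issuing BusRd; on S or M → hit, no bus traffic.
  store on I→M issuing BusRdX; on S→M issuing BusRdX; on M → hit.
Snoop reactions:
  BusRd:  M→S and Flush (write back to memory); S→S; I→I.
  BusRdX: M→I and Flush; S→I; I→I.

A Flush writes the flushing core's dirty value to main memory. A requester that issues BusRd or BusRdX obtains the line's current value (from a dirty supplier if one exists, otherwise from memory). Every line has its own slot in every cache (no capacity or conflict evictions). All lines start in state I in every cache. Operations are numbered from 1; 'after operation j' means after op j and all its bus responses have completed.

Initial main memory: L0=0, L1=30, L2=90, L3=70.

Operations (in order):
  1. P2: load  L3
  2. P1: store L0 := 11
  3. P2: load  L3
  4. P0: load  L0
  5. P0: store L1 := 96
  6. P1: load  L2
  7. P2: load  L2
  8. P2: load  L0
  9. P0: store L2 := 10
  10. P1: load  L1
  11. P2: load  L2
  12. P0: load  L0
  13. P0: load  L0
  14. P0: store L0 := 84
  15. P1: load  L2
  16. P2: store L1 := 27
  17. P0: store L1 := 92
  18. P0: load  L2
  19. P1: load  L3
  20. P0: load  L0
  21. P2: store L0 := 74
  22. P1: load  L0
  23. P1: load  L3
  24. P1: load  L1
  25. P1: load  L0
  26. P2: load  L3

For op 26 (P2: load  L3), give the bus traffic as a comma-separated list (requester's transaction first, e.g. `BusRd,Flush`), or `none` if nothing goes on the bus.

step 1: P2: load  L3  ⟶  IIS  (L3)  txn=BusRd  M[L3]=70
step 2: P1: store L0 := 11  ⟶  IMI  (L0)  txn=BusRdX  M[L0]=0
step 3: P2: load  L3  ⟶  IIS  (L3)  txn=∅  M[L3]=70
step 4: P0: load  L0  ⟶  SSI  (L0)  txn=BusRd+Flush  M[L0]=11
step 5: P0: store L1 := 96  ⟶  MII  (L1)  txn=BusRdX  M[L1]=30
step 6: P1: load  L2  ⟶  ISI  (L2)  txn=BusRd  M[L2]=90
step 7: P2: load  L2  ⟶  ISS  (L2)  txn=BusRd  M[L2]=90
step 8: P2: load  L0  ⟶  SSS  (L0)  txn=BusRd  M[L0]=11
step 9: P0: store L2 := 10  ⟶  MII  (L2)  txn=BusRdX  M[L2]=90
step 10: P1: load  L1  ⟶  SSI  (L1)  txn=BusRd+Flush  M[L1]=96
step 11: P2: load  L2  ⟶  SIS  (L2)  txn=BusRd+Flush  M[L2]=10
step 12: P0: load  L0  ⟶  SSS  (L0)  txn=∅  M[L0]=11
step 13: P0: load  L0  ⟶  SSS  (L0)  txn=∅  M[L0]=11
step 14: P0: store L0 := 84  ⟶  MII  (L0)  txn=BusRdX  M[L0]=11
step 15: P1: load  L2  ⟶  SSS  (L2)  txn=BusRd  M[L2]=10
step 16: P2: store L1 := 27  ⟶  IIM  (L1)  txn=BusRdX  M[L1]=96
step 17: P0: store L1 := 92  ⟶  MII  (L1)  txn=BusRdX+Flush  M[L1]=27
step 18: P0: load  L2  ⟶  SSS  (L2)  txn=∅  M[L2]=10
step 19: P1: load  L3  ⟶  ISS  (L3)  txn=BusRd  M[L3]=70
step 20: P0: load  L0  ⟶  MII  (L0)  txn=∅  M[L0]=11
step 21: P2: store L0 := 74  ⟶  IIM  (L0)  txn=BusRdX+Flush  M[L0]=84
step 22: P1: load  L0  ⟶  ISS  (L0)  txn=BusRd+Flush  M[L0]=74
step 23: P1: load  L3  ⟶  ISS  (L3)  txn=∅  M[L3]=70
step 24: P1: load  L1  ⟶  SSI  (L1)  txn=BusRd+Flush  M[L1]=92
step 25: P1: load  L0  ⟶  ISS  (L0)  txn=∅  M[L0]=74
step 26: P2: load  L3  ⟶  ISS  (L3)  txn=∅  M[L3]=70

bus = none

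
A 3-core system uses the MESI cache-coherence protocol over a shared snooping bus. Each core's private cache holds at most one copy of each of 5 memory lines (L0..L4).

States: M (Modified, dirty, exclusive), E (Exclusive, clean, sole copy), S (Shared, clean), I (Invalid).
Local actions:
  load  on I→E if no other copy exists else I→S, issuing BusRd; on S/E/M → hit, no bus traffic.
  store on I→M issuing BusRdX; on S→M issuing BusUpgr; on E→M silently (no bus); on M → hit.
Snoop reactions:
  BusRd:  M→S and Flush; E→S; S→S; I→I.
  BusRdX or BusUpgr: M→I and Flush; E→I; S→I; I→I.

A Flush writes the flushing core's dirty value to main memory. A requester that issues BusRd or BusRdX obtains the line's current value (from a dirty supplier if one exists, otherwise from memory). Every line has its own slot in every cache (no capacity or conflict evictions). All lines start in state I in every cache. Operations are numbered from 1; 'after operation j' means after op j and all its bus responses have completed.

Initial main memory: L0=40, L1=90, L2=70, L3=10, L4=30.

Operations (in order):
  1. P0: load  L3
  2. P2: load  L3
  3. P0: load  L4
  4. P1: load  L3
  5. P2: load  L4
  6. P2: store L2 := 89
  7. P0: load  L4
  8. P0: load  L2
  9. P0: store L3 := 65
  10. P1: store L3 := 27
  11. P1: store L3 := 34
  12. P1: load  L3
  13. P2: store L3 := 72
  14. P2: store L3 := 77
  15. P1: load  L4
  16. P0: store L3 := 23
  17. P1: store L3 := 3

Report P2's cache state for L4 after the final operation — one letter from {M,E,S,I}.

state = S

  op1 P0: load  L3 → E/I/I on L3; bus BusRd; mem=10
  op2 P2: load  L3 → S/I/S on L3; bus BusRd; mem=10
  op3 P0: load  L4 → E/I/I on L4; bus BusRd; mem=30
  op4 P1: load  L3 → S/S/S on L3; bus BusRd; mem=10
  op5 P2: load  L4 → S/I/S on L4; bus BusRd; mem=30
  op6 P2: store L2 := 89 → I/I/M on L2; bus BusRdX; mem=70
  op7 P0: load  L4 → S/I/S on L4; bus (none); mem=30
  op8 P0: load  L2 → S/I/S on L2; bus BusRd Flush; mem=89
  op9 P0: store L3 := 65 → M/I/I on L3; bus BusUpgr; mem=10
  op10 P1: store L3 := 27 → I/M/I on L3; bus BusRdX Flush; mem=65
  op11 P1: store L3 := 34 → I/M/I on L3; bus (none); mem=65
  op12 P1: load  L3 → I/M/I on L3; bus (none); mem=65
  op13 P2: store L3 := 72 → I/I/M on L3; bus BusRdX Flush; mem=34
  op14 P2: store L3 := 77 → I/I/M on L3; bus (none); mem=34
  op15 P1: load  L4 → S/S/S on L4; bus BusRd; mem=30
  op16 P0: store L3 := 23 → M/I/I on L3; bus BusRdX Flush; mem=77
  op17 P1: store L3 := 3 → I/M/I on L3; bus BusRdX Flush; mem=23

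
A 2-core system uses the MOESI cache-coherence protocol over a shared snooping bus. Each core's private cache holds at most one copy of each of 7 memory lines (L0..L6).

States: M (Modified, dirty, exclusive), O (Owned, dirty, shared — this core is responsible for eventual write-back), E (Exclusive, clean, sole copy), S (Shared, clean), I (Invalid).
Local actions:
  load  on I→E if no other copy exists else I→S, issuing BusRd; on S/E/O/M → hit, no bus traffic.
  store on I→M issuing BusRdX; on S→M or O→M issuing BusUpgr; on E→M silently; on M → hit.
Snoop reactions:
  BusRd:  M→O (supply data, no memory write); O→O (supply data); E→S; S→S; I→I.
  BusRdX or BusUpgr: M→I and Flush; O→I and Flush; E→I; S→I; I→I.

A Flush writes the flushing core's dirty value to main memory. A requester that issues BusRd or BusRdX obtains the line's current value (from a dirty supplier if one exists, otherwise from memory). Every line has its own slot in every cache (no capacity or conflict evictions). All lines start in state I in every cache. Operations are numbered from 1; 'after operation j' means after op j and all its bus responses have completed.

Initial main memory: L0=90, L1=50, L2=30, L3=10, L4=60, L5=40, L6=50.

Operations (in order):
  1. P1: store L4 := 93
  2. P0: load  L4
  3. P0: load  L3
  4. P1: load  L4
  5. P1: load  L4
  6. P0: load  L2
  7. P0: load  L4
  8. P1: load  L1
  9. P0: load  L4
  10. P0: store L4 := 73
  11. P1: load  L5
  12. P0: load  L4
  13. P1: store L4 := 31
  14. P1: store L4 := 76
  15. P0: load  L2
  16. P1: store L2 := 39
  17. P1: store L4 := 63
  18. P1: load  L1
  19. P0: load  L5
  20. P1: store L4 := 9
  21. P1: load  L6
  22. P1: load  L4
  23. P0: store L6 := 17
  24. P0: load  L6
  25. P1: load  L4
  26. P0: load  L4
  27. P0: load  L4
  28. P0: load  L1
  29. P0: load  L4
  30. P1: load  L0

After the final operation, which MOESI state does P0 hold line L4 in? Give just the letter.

  op1 P1: store L4 := 93 → I/M on L4; bus BusRdX; mem=60
  op2 P0: load  L4 → S/O on L4; bus BusRd; mem=60
  op3 P0: load  L3 → E/I on L3; bus BusRd; mem=10
  op4 P1: load  L4 → S/O on L4; bus (none); mem=60
  op5 P1: load  L4 → S/O on L4; bus (none); mem=60
  op6 P0: load  L2 → E/I on L2; bus BusRd; mem=30
  op7 P0: load  L4 → S/O on L4; bus (none); mem=60
  op8 P1: load  L1 → I/E on L1; bus BusRd; mem=50
  op9 P0: load  L4 → S/O on L4; bus (none); mem=60
  op10 P0: store L4 := 73 → M/I on L4; bus BusUpgr Flush; mem=93
  op11 P1: load  L5 → I/E on L5; bus BusRd; mem=40
  op12 P0: load  L4 → M/I on L4; bus (none); mem=93
  op13 P1: store L4 := 31 → I/M on L4; bus BusRdX Flush; mem=73
  op14 P1: store L4 := 76 → I/M on L4; bus (none); mem=73
  op15 P0: load  L2 → E/I on L2; bus (none); mem=30
  op16 P1: store L2 := 39 → I/M on L2; bus BusRdX; mem=30
  op17 P1: store L4 := 63 → I/M on L4; bus (none); mem=73
  op18 P1: load  L1 → I/E on L1; bus (none); mem=50
  op19 P0: load  L5 → S/S on L5; bus BusRd; mem=40
  op20 P1: store L4 := 9 → I/M on L4; bus (none); mem=73
  op21 P1: load  L6 → I/E on L6; bus BusRd; mem=50
  op22 P1: load  L4 → I/M on L4; bus (none); mem=73
  op23 P0: store L6 := 17 → M/I on L6; bus BusRdX; mem=50
  op24 P0: load  L6 → M/I on L6; bus (none); mem=50
  op25 P1: load  L4 → I/M on L4; bus (none); mem=73
  op26 P0: load  L4 → S/O on L4; bus BusRd; mem=73
  op27 P0: load  L4 → S/O on L4; bus (none); mem=73
  op28 P0: load  L1 → S/S on L1; bus BusRd; mem=50
  op29 P0: load  L4 → S/O on L4; bus (none); mem=73
  op30 P1: load  L0 → I/E on L0; bus BusRd; mem=90

state = S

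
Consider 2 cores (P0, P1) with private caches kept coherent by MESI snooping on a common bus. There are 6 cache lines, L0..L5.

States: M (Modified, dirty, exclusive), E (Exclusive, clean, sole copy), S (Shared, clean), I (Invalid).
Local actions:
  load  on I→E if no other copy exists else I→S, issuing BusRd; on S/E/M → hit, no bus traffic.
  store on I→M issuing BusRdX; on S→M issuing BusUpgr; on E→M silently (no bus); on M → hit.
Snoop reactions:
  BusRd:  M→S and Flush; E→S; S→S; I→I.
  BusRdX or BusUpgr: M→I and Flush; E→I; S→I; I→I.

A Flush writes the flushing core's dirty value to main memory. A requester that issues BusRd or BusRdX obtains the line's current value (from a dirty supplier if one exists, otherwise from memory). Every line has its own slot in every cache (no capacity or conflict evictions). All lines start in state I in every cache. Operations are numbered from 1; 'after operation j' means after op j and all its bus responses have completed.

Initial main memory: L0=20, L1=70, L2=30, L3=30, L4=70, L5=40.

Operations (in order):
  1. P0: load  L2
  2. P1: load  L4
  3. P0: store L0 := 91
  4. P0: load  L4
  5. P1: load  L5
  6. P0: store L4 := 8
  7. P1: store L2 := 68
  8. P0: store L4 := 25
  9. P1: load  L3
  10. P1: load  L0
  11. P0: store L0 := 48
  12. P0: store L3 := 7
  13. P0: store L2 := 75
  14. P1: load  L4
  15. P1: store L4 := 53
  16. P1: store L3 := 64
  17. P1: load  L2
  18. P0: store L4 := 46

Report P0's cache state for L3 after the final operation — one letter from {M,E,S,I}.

step 1: P0: load  L2  ⟶  EI  (L2)  txn=BusRd  M[L2]=30
step 2: P1: load  L4  ⟶  IE  (L4)  txn=BusRd  M[L4]=70
step 3: P0: store L0 := 91  ⟶  MI  (L0)  txn=BusRdX  M[L0]=20
step 4: P0: load  L4  ⟶  SS  (L4)  txn=BusRd  M[L4]=70
step 5: P1: load  L5  ⟶  IE  (L5)  txn=BusRd  M[L5]=40
step 6: P0: store L4 := 8  ⟶  MI  (L4)  txn=BusUpgr  M[L4]=70
step 7: P1: store L2 := 68  ⟶  IM  (L2)  txn=BusRdX  M[L2]=30
step 8: P0: store L4 := 25  ⟶  MI  (L4)  txn=∅  M[L4]=70
step 9: P1: load  L3  ⟶  IE  (L3)  txn=BusRd  M[L3]=30
step 10: P1: load  L0  ⟶  SS  (L0)  txn=BusRd+Flush  M[L0]=91
step 11: P0: store L0 := 48  ⟶  MI  (L0)  txn=BusUpgr  M[L0]=91
step 12: P0: store L3 := 7  ⟶  MI  (L3)  txn=BusRdX  M[L3]=30
step 13: P0: store L2 := 75  ⟶  MI  (L2)  txn=BusRdX+Flush  M[L2]=68
step 14: P1: load  L4  ⟶  SS  (L4)  txn=BusRd+Flush  M[L4]=25
step 15: P1: store L4 := 53  ⟶  IM  (L4)  txn=BusUpgr  M[L4]=25
step 16: P1: store L3 := 64  ⟶  IM  (L3)  txn=BusRdX+Flush  M[L3]=7
step 17: P1: load  L2  ⟶  SS  (L2)  txn=BusRd+Flush  M[L2]=75
step 18: P0: store L4 := 46  ⟶  MI  (L4)  txn=BusRdX+Flush  M[L4]=53

state = I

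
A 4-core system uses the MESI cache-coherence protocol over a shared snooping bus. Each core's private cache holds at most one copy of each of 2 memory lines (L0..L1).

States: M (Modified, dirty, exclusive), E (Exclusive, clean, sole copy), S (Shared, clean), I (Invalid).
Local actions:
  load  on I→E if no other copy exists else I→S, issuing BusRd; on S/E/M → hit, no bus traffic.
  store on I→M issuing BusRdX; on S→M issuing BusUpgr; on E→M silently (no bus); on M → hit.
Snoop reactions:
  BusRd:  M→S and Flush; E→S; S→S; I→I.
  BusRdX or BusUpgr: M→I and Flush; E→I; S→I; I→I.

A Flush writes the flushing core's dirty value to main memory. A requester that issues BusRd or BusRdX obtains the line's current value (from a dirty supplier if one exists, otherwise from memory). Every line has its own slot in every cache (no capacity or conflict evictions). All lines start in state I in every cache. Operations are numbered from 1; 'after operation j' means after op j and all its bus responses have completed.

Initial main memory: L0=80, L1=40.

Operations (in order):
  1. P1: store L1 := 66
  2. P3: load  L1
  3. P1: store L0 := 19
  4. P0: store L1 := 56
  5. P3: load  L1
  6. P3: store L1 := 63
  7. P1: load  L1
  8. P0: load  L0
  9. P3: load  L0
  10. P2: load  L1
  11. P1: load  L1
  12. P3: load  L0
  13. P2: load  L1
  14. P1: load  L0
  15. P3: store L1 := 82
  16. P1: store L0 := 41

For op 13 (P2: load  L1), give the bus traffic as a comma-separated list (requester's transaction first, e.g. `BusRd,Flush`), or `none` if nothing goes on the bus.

  op1 P1: store L1 := 66 → I/M/I/I on L1; bus BusRdX; mem=40
  op2 P3: load  L1 → I/S/I/S on L1; bus BusRd Flush; mem=66
  op3 P1: store L0 := 19 → I/M/I/I on L0; bus BusRdX; mem=80
  op4 P0: store L1 := 56 → M/I/I/I on L1; bus BusRdX; mem=66
  op5 P3: load  L1 → S/I/I/S on L1; bus BusRd Flush; mem=56
  op6 P3: store L1 := 63 → I/I/I/M on L1; bus BusUpgr; mem=56
  op7 P1: load  L1 → I/S/I/S on L1; bus BusRd Flush; mem=63
  op8 P0: load  L0 → S/S/I/I on L0; bus BusRd Flush; mem=19
  op9 P3: load  L0 → S/S/I/S on L0; bus BusRd; mem=19
  op10 P2: load  L1 → I/S/S/S on L1; bus BusRd; mem=63
  op11 P1: load  L1 → I/S/S/S on L1; bus (none); mem=63
  op12 P3: load  L0 → S/S/I/S on L0; bus (none); mem=19
  op13 P2: load  L1 → I/S/S/S on L1; bus (none); mem=63
  op14 P1: load  L0 → S/S/I/S on L0; bus (none); mem=19
  op15 P3: store L1 := 82 → I/I/I/M on L1; bus BusUpgr; mem=63
  op16 P1: store L0 := 41 → I/M/I/I on L0; bus BusUpgr; mem=19

bus = none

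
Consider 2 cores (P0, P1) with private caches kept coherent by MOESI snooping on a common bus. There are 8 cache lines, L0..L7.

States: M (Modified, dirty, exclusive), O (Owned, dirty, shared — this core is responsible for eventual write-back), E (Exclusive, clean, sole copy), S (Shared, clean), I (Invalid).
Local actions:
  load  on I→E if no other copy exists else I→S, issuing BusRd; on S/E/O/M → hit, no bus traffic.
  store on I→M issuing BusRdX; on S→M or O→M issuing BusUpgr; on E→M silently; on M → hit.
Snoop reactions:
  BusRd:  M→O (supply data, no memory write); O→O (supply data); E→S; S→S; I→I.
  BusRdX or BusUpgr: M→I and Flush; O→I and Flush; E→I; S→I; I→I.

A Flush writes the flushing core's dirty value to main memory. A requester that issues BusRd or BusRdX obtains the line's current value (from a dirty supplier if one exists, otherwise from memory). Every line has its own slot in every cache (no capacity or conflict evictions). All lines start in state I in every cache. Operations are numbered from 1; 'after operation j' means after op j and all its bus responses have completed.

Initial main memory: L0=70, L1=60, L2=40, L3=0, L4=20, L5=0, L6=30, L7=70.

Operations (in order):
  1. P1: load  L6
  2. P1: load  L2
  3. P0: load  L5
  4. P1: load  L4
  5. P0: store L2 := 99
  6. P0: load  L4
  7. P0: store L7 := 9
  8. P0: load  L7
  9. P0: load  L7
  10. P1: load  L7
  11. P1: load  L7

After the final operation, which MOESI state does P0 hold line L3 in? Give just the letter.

state = I

step 1: P1: load  L6  ⟶  IE  (L6)  txn=BusRd  M[L6]=30
step 2: P1: load  L2  ⟶  IE  (L2)  txn=BusRd  M[L2]=40
step 3: P0: load  L5  ⟶  EI  (L5)  txn=BusRd  M[L5]=0
step 4: P1: load  L4  ⟶  IE  (L4)  txn=BusRd  M[L4]=20
step 5: P0: store L2 := 99  ⟶  MI  (L2)  txn=BusRdX  M[L2]=40
step 6: P0: load  L4  ⟶  SS  (L4)  txn=BusRd  M[L4]=20
step 7: P0: store L7 := 9  ⟶  MI  (L7)  txn=BusRdX  M[L7]=70
step 8: P0: load  L7  ⟶  MI  (L7)  txn=∅  M[L7]=70
step 9: P0: load  L7  ⟶  MI  (L7)  txn=∅  M[L7]=70
step 10: P1: load  L7  ⟶  OS  (L7)  txn=BusRd  M[L7]=70
step 11: P1: load  L7  ⟶  OS  (L7)  txn=∅  M[L7]=70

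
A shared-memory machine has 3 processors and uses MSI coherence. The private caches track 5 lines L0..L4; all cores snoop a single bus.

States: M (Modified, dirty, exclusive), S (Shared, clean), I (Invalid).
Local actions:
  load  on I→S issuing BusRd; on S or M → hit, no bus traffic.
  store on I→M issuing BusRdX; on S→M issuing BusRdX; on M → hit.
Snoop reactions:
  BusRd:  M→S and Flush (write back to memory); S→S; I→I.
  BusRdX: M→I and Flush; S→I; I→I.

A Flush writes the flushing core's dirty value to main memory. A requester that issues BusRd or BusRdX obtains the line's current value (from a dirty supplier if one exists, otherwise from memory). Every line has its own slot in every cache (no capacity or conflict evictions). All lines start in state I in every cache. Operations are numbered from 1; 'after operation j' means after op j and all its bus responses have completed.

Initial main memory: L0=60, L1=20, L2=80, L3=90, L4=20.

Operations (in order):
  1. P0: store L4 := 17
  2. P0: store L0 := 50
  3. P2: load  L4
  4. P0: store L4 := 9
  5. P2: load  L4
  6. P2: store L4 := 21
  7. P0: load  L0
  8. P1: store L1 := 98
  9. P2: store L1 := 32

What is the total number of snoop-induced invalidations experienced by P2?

invalidations = 1

step 1: P0: store L4 := 17  ⟶  MII  (L4)  txn=BusRdX  M[L4]=20
step 2: P0: store L0 := 50  ⟶  MII  (L0)  txn=BusRdX  M[L0]=60
step 3: P2: load  L4  ⟶  SIS  (L4)  txn=BusRd+Flush  M[L4]=17
step 4: P0: store L4 := 9  ⟶  MII  (L4)  txn=BusRdX  M[L4]=17
step 5: P2: load  L4  ⟶  SIS  (L4)  txn=BusRd+Flush  M[L4]=9
step 6: P2: store L4 := 21  ⟶  IIM  (L4)  txn=BusRdX  M[L4]=9
step 7: P0: load  L0  ⟶  MII  (L0)  txn=∅  M[L0]=60
step 8: P1: store L1 := 98  ⟶  IMI  (L1)  txn=BusRdX  M[L1]=20
step 9: P2: store L1 := 32  ⟶  IIM  (L1)  txn=BusRdX+Flush  M[L1]=98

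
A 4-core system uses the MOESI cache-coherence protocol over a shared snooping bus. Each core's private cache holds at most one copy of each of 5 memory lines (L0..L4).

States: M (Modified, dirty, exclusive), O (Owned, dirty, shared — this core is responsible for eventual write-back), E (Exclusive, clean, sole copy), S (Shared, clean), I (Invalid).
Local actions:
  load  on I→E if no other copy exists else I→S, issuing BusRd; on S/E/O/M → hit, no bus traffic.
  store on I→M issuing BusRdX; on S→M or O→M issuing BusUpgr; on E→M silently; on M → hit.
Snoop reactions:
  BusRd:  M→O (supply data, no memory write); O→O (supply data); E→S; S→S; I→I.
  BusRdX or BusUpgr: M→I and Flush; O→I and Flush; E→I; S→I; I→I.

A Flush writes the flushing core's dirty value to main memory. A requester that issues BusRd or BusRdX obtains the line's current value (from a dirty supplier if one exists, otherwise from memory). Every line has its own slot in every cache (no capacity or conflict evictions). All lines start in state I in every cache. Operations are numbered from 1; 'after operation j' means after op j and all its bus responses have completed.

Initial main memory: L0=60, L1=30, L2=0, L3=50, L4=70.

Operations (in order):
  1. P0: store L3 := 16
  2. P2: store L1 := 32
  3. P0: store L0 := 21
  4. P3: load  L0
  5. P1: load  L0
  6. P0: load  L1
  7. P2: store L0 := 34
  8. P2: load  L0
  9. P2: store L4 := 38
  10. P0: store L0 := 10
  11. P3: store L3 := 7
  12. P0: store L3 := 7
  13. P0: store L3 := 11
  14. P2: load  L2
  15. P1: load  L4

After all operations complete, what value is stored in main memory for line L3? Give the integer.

memory[L3] = 7

step 1: P0: store L3 := 16  ⟶  MIII  (L3)  txn=BusRdX  M[L3]=50
step 2: P2: store L1 := 32  ⟶  IIMI  (L1)  txn=BusRdX  M[L1]=30
step 3: P0: store L0 := 21  ⟶  MIII  (L0)  txn=BusRdX  M[L0]=60
step 4: P3: load  L0  ⟶  OIIS  (L0)  txn=BusRd  M[L0]=60
step 5: P1: load  L0  ⟶  OSIS  (L0)  txn=BusRd  M[L0]=60
step 6: P0: load  L1  ⟶  SIOI  (L1)  txn=BusRd  M[L1]=30
step 7: P2: store L0 := 34  ⟶  IIMI  (L0)  txn=BusRdX+Flush  M[L0]=21
step 8: P2: load  L0  ⟶  IIMI  (L0)  txn=∅  M[L0]=21
step 9: P2: store L4 := 38  ⟶  IIMI  (L4)  txn=BusRdX  M[L4]=70
step 10: P0: store L0 := 10  ⟶  MIII  (L0)  txn=BusRdX+Flush  M[L0]=34
step 11: P3: store L3 := 7  ⟶  IIIM  (L3)  txn=BusRdX+Flush  M[L3]=16
step 12: P0: store L3 := 7  ⟶  MIII  (L3)  txn=BusRdX+Flush  M[L3]=7
step 13: P0: store L3 := 11  ⟶  MIII  (L3)  txn=∅  M[L3]=7
step 14: P2: load  L2  ⟶  IIEI  (L2)  txn=BusRd  M[L2]=0
step 15: P1: load  L4  ⟶  ISOI  (L4)  txn=BusRd  M[L4]=70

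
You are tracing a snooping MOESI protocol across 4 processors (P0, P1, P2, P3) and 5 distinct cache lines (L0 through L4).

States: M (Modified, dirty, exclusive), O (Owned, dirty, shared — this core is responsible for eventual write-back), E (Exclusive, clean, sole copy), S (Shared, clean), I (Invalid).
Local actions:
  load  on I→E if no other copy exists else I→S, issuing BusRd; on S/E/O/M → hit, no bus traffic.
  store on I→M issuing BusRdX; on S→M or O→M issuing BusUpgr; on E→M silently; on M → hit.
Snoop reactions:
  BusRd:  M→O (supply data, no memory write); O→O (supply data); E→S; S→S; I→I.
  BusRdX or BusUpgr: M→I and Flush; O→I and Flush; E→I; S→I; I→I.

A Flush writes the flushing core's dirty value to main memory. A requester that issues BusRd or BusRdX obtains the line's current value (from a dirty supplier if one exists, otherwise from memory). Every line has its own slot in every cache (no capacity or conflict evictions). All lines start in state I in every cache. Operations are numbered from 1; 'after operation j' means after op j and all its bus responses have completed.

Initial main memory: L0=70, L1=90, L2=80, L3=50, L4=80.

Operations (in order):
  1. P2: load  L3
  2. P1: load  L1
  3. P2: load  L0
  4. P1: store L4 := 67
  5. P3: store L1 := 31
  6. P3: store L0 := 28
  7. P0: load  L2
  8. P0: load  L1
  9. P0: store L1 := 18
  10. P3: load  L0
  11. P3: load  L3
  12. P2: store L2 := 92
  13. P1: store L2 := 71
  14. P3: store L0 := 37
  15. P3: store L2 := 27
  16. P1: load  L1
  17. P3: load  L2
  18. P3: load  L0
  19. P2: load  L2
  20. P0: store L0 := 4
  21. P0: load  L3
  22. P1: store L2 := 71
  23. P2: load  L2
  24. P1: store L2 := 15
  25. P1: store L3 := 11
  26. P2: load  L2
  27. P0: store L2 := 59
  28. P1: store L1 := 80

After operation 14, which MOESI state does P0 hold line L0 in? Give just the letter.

[1] P2: load  L3 | P0:I, P1:I, P2:E(50), P3:I | bus: BusRd
[2] P1: load  L1 | P0:I, P1:E(90), P2:I, P3:I | bus: BusRd
[3] P2: load  L0 | P0:I, P1:I, P2:E(70), P3:I | bus: BusRd
[4] P1: store L4 := 67 | P0:I, P1:M(67), P2:I, P3:I | bus: BusRdX
[5] P3: store L1 := 31 | P0:I, P1:I, P2:I, P3:M(31) | bus: BusRdX
[6] P3: store L0 := 28 | P0:I, P1:I, P2:I, P3:M(28) | bus: BusRdX
[7] P0: load  L2 | P0:E(80), P1:I, P2:I, P3:I | bus: BusRd
[8] P0: load  L1 | P0:S(31), P1:I, P2:I, P3:O(31) | bus: BusRd
[9] P0: store L1 := 18 | P0:M(18), P1:I, P2:I, P3:I | bus: BusUpgr,Flush
[10] P3: load  L0 | P0:I, P1:I, P2:I, P3:M(28) | bus: none
[11] P3: load  L3 | P0:I, P1:I, P2:S(50), P3:S(50) | bus: BusRd
[12] P2: store L2 := 92 | P0:I, P1:I, P2:M(92), P3:I | bus: BusRdX
[13] P1: store L2 := 71 | P0:I, P1:M(71), P2:I, P3:I | bus: BusRdX,Flush
[14] P3: store L0 := 37 | P0:I, P1:I, P2:I, P3:M(37) | bus: none
[15] P3: store L2 := 27 | P0:I, P1:I, P2:I, P3:M(27) | bus: BusRdX,Flush
[16] P1: load  L1 | P0:O(18), P1:S(18), P2:I, P3:I | bus: BusRd
[17] P3: load  L2 | P0:I, P1:I, P2:I, P3:M(27) | bus: none
[18] P3: load  L0 | P0:I, P1:I, P2:I, P3:M(37) | bus: none
[19] P2: load  L2 | P0:I, P1:I, P2:S(27), P3:O(27) | bus: BusRd
[20] P0: store L0 := 4 | P0:M(4), P1:I, P2:I, P3:I | bus: BusRdX,Flush
[21] P0: load  L3 | P0:S(50), P1:I, P2:S(50), P3:S(50) | bus: BusRd
[22] P1: store L2 := 71 | P0:I, P1:M(71), P2:I, P3:I | bus: BusRdX,Flush
[23] P2: load  L2 | P0:I, P1:O(71), P2:S(71), P3:I | bus: BusRd
[24] P1: store L2 := 15 | P0:I, P1:M(15), P2:I, P3:I | bus: BusUpgr
[25] P1: store L3 := 11 | P0:I, P1:M(11), P2:I, P3:I | bus: BusRdX
[26] P2: load  L2 | P0:I, P1:O(15), P2:S(15), P3:I | bus: BusRd
[27] P0: store L2 := 59 | P0:M(59), P1:I, P2:I, P3:I | bus: BusRdX,Flush
[28] P1: store L1 := 80 | P0:I, P1:M(80), P2:I, P3:I | bus: BusUpgr,Flush

state = I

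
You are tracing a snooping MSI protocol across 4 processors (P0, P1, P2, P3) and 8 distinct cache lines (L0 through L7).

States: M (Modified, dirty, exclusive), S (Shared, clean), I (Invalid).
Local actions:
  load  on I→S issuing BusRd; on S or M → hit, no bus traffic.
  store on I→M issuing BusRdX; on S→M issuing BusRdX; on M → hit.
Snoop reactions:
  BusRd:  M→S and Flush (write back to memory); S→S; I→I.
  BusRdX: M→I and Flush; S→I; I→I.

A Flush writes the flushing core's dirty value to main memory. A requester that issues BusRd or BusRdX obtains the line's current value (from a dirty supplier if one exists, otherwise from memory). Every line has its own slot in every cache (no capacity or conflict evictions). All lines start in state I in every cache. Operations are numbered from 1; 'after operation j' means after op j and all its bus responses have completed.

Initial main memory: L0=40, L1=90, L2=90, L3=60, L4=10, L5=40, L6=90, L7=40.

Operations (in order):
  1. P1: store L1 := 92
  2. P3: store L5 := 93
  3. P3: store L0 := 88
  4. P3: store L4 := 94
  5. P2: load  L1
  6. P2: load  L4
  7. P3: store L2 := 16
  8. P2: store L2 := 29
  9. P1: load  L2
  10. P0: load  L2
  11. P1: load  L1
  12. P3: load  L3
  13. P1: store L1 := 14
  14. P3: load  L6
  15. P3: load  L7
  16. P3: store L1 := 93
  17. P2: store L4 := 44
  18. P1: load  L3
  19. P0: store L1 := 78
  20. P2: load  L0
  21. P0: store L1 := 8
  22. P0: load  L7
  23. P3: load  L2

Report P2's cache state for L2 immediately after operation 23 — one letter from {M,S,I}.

step 1: P1: store L1 := 92  ⟶  IMII  (L1)  txn=BusRdX  M[L1]=90
step 2: P3: store L5 := 93  ⟶  IIIM  (L5)  txn=BusRdX  M[L5]=40
step 3: P3: store L0 := 88  ⟶  IIIM  (L0)  txn=BusRdX  M[L0]=40
step 4: P3: store L4 := 94  ⟶  IIIM  (L4)  txn=BusRdX  M[L4]=10
step 5: P2: load  L1  ⟶  ISSI  (L1)  txn=BusRd+Flush  M[L1]=92
step 6: P2: load  L4  ⟶  IISS  (L4)  txn=BusRd+Flush  M[L4]=94
step 7: P3: store L2 := 16  ⟶  IIIM  (L2)  txn=BusRdX  M[L2]=90
step 8: P2: store L2 := 29  ⟶  IIMI  (L2)  txn=BusRdX+Flush  M[L2]=16
step 9: P1: load  L2  ⟶  ISSI  (L2)  txn=BusRd+Flush  M[L2]=29
step 10: P0: load  L2  ⟶  SSSI  (L2)  txn=BusRd  M[L2]=29
step 11: P1: load  L1  ⟶  ISSI  (L1)  txn=∅  M[L1]=92
step 12: P3: load  L3  ⟶  IIIS  (L3)  txn=BusRd  M[L3]=60
step 13: P1: store L1 := 14  ⟶  IMII  (L1)  txn=BusRdX  M[L1]=92
step 14: P3: load  L6  ⟶  IIIS  (L6)  txn=BusRd  M[L6]=90
step 15: P3: load  L7  ⟶  IIIS  (L7)  txn=BusRd  M[L7]=40
step 16: P3: store L1 := 93  ⟶  IIIM  (L1)  txn=BusRdX+Flush  M[L1]=14
step 17: P2: store L4 := 44  ⟶  IIMI  (L4)  txn=BusRdX  M[L4]=94
step 18: P1: load  L3  ⟶  ISIS  (L3)  txn=BusRd  M[L3]=60
step 19: P0: store L1 := 78  ⟶  MIII  (L1)  txn=BusRdX+Flush  M[L1]=93
step 20: P2: load  L0  ⟶  IISS  (L0)  txn=BusRd+Flush  M[L0]=88
step 21: P0: store L1 := 8  ⟶  MIII  (L1)  txn=∅  M[L1]=93
step 22: P0: load  L7  ⟶  SIIS  (L7)  txn=BusRd  M[L7]=40
step 23: P3: load  L2  ⟶  SSSS  (L2)  txn=BusRd  M[L2]=29

state = S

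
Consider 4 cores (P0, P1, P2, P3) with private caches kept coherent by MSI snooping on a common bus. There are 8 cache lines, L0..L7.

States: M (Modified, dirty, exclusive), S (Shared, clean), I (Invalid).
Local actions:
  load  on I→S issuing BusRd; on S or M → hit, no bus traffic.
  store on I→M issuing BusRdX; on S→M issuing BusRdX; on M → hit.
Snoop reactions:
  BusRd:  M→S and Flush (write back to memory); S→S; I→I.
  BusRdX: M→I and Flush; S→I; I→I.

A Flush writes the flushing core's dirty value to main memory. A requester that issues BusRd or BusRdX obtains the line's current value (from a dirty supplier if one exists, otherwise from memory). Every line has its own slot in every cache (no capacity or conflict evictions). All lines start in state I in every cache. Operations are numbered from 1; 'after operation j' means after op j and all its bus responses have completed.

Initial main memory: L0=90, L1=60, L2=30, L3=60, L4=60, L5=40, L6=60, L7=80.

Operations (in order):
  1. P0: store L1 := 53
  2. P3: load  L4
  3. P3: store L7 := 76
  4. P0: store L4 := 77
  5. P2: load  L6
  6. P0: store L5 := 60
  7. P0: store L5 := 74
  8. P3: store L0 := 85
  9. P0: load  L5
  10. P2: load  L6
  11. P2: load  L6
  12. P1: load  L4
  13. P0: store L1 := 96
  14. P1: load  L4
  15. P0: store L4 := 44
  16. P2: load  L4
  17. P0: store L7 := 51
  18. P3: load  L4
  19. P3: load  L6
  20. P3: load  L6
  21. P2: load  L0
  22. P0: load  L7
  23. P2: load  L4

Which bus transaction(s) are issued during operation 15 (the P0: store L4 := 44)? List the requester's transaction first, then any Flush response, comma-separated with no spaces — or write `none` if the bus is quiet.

[1] P0: store L1 := 53 | P0:M(53), P1:I, P2:I, P3:I | bus: BusRdX
[2] P3: load  L4 | P0:I, P1:I, P2:I, P3:S(60) | bus: BusRd
[3] P3: store L7 := 76 | P0:I, P1:I, P2:I, P3:M(76) | bus: BusRdX
[4] P0: store L4 := 77 | P0:M(77), P1:I, P2:I, P3:I | bus: BusRdX
[5] P2: load  L6 | P0:I, P1:I, P2:S(60), P3:I | bus: BusRd
[6] P0: store L5 := 60 | P0:M(60), P1:I, P2:I, P3:I | bus: BusRdX
[7] P0: store L5 := 74 | P0:M(74), P1:I, P2:I, P3:I | bus: none
[8] P3: store L0 := 85 | P0:I, P1:I, P2:I, P3:M(85) | bus: BusRdX
[9] P0: load  L5 | P0:M(74), P1:I, P2:I, P3:I | bus: none
[10] P2: load  L6 | P0:I, P1:I, P2:S(60), P3:I | bus: none
[11] P2: load  L6 | P0:I, P1:I, P2:S(60), P3:I | bus: none
[12] P1: load  L4 | P0:S(77), P1:S(77), P2:I, P3:I | bus: BusRd,Flush
[13] P0: store L1 := 96 | P0:M(96), P1:I, P2:I, P3:I | bus: none
[14] P1: load  L4 | P0:S(77), P1:S(77), P2:I, P3:I | bus: none
[15] P0: store L4 := 44 | P0:M(44), P1:I, P2:I, P3:I | bus: BusRdX
[16] P2: load  L4 | P0:S(44), P1:I, P2:S(44), P3:I | bus: BusRd,Flush
[17] P0: store L7 := 51 | P0:M(51), P1:I, P2:I, P3:I | bus: BusRdX,Flush
[18] P3: load  L4 | P0:S(44), P1:I, P2:S(44), P3:S(44) | bus: BusRd
[19] P3: load  L6 | P0:I, P1:I, P2:S(60), P3:S(60) | bus: BusRd
[20] P3: load  L6 | P0:I, P1:I, P2:S(60), P3:S(60) | bus: none
[21] P2: load  L0 | P0:I, P1:I, P2:S(85), P3:S(85) | bus: BusRd,Flush
[22] P0: load  L7 | P0:M(51), P1:I, P2:I, P3:I | bus: none
[23] P2: load  L4 | P0:S(44), P1:I, P2:S(44), P3:S(44) | bus: none

bus = BusRdX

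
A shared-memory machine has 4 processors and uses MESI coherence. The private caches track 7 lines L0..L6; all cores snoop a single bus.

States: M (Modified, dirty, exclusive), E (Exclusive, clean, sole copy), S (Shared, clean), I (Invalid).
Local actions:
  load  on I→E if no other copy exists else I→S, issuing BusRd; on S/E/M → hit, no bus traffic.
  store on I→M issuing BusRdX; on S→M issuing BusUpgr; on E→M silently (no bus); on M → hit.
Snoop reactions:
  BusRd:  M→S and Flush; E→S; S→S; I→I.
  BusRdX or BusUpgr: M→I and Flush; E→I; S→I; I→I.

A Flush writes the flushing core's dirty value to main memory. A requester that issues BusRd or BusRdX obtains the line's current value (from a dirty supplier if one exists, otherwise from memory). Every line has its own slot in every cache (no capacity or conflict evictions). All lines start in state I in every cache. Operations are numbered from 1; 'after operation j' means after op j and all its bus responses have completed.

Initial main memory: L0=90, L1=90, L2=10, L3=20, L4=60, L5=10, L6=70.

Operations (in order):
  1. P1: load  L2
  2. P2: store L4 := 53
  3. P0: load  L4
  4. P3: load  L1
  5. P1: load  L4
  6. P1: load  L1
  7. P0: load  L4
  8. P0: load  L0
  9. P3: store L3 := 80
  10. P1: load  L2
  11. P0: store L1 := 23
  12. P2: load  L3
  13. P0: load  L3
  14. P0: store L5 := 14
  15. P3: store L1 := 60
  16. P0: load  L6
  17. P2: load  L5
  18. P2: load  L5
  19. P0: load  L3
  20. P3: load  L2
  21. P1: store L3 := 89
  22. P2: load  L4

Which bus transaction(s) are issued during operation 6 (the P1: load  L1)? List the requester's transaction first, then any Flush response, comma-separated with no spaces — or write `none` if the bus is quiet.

bus = BusRd

step 1: P1: load  L2  ⟶  IEII  (L2)  txn=BusRd  M[L2]=10
step 2: P2: store L4 := 53  ⟶  IIMI  (L4)  txn=BusRdX  M[L4]=60
step 3: P0: load  L4  ⟶  SISI  (L4)  txn=BusRd+Flush  M[L4]=53
step 4: P3: load  L1  ⟶  IIIE  (L1)  txn=BusRd  M[L1]=90
step 5: P1: load  L4  ⟶  SSSI  (L4)  txn=BusRd  M[L4]=53
step 6: P1: load  L1  ⟶  ISIS  (L1)  txn=BusRd  M[L1]=90
step 7: P0: load  L4  ⟶  SSSI  (L4)  txn=∅  M[L4]=53
step 8: P0: load  L0  ⟶  EIII  (L0)  txn=BusRd  M[L0]=90
step 9: P3: store L3 := 80  ⟶  IIIM  (L3)  txn=BusRdX  M[L3]=20
step 10: P1: load  L2  ⟶  IEII  (L2)  txn=∅  M[L2]=10
step 11: P0: store L1 := 23  ⟶  MIII  (L1)  txn=BusRdX  M[L1]=90
step 12: P2: load  L3  ⟶  IISS  (L3)  txn=BusRd+Flush  M[L3]=80
step 13: P0: load  L3  ⟶  SISS  (L3)  txn=BusRd  M[L3]=80
step 14: P0: store L5 := 14  ⟶  MIII  (L5)  txn=BusRdX  M[L5]=10
step 15: P3: store L1 := 60  ⟶  IIIM  (L1)  txn=BusRdX+Flush  M[L1]=23
step 16: P0: load  L6  ⟶  EIII  (L6)  txn=BusRd  M[L6]=70
step 17: P2: load  L5  ⟶  SISI  (L5)  txn=BusRd+Flush  M[L5]=14
step 18: P2: load  L5  ⟶  SISI  (L5)  txn=∅  M[L5]=14
step 19: P0: load  L3  ⟶  SISS  (L3)  txn=∅  M[L3]=80
step 20: P3: load  L2  ⟶  ISIS  (L2)  txn=BusRd  M[L2]=10
step 21: P1: store L3 := 89  ⟶  IMII  (L3)  txn=BusRdX  M[L3]=80
step 22: P2: load  L4  ⟶  SSSI  (L4)  txn=∅  M[L4]=53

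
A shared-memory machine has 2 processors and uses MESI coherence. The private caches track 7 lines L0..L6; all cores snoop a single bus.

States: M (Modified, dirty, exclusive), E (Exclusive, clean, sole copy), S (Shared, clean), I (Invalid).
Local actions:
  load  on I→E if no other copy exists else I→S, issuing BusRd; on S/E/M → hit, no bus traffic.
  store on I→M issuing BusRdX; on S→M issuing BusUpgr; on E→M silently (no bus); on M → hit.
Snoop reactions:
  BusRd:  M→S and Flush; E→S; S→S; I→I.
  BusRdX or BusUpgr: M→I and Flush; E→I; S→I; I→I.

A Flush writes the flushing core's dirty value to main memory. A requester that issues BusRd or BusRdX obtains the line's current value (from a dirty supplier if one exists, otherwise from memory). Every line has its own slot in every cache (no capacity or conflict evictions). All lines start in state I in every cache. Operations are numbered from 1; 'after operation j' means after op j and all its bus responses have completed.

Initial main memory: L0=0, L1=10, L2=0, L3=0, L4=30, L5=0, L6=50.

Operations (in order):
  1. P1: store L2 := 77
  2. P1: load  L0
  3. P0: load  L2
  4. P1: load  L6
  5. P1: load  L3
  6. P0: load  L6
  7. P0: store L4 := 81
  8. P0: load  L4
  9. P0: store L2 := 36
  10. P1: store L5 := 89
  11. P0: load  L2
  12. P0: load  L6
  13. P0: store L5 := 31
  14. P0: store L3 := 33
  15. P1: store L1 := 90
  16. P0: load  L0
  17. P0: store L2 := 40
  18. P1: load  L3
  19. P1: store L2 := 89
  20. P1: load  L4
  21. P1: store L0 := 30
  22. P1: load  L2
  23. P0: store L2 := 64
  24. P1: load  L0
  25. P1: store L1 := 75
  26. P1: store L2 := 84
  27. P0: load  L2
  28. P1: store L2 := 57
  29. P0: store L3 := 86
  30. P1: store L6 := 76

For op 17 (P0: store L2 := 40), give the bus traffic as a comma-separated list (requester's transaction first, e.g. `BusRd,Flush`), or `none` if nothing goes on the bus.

1. P1: store L2 := 77  bus=[BusRdX]  L2: P0=I P1=M  mem[L2]=0
2. P1: load  L0  bus=[BusRd]  L0: P0=I P1=E  mem[L0]=0
3. P0: load  L2  bus=[BusRd,Flush]  L2: P0=S P1=S  mem[L2]=77
4. P1: load  L6  bus=[BusRd]  L6: P0=I P1=E  mem[L6]=50
5. P1: load  L3  bus=[BusRd]  L3: P0=I P1=E  mem[L3]=0
6. P0: load  L6  bus=[BusRd]  L6: P0=S P1=S  mem[L6]=50
7. P0: store L4 := 81  bus=[BusRdX]  L4: P0=M P1=I  mem[L4]=30
8. P0: load  L4  bus=[-]  L4: P0=M P1=I  mem[L4]=30
9. P0: store L2 := 36  bus=[BusUpgr]  L2: P0=M P1=I  mem[L2]=77
10. P1: store L5 := 89  bus=[BusRdX]  L5: P0=I P1=M  mem[L5]=0
11. P0: load  L2  bus=[-]  L2: P0=M P1=I  mem[L2]=77
12. P0: load  L6  bus=[-]  L6: P0=S P1=S  mem[L6]=50
13. P0: store L5 := 31  bus=[BusRdX,Flush]  L5: P0=M P1=I  mem[L5]=89
14. P0: store L3 := 33  bus=[BusRdX]  L3: P0=M P1=I  mem[L3]=0
15. P1: store L1 := 90  bus=[BusRdX]  L1: P0=I P1=M  mem[L1]=10
16. P0: load  L0  bus=[BusRd]  L0: P0=S P1=S  mem[L0]=0
17. P0: store L2 := 40  bus=[-]  L2: P0=M P1=I  mem[L2]=77
18. P1: load  L3  bus=[BusRd,Flush]  L3: P0=S P1=S  mem[L3]=33
19. P1: store L2 := 89  bus=[BusRdX,Flush]  L2: P0=I P1=M  mem[L2]=40
20. P1: load  L4  bus=[BusRd,Flush]  L4: P0=S P1=S  mem[L4]=81
21. P1: store L0 := 30  bus=[BusUpgr]  L0: P0=I P1=M  mem[L0]=0
22. P1: load  L2  bus=[-]  L2: P0=I P1=M  mem[L2]=40
23. P0: store L2 := 64  bus=[BusRdX,Flush]  L2: P0=M P1=I  mem[L2]=89
24. P1: load  L0  bus=[-]  L0: P0=I P1=M  mem[L0]=0
25. P1: store L1 := 75  bus=[-]  L1: P0=I P1=M  mem[L1]=10
26. P1: store L2 := 84  bus=[BusRdX,Flush]  L2: P0=I P1=M  mem[L2]=64
27. P0: load  L2  bus=[BusRd,Flush]  L2: P0=S P1=S  mem[L2]=84
28. P1: store L2 := 57  bus=[BusUpgr]  L2: P0=I P1=M  mem[L2]=84
29. P0: store L3 := 86  bus=[BusUpgr]  L3: P0=M P1=I  mem[L3]=33
30. P1: store L6 := 76  bus=[BusUpgr]  L6: P0=I P1=M  mem[L6]=50

bus = none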